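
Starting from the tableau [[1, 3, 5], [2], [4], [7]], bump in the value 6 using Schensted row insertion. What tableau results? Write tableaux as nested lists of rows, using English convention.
6 is larger than every entry of row 1, so it is appended to row 1. The new tableau is [[1, 3, 5, 6], [2], [4], [7]].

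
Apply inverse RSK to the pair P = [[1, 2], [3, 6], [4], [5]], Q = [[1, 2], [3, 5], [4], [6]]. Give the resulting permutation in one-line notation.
5 6 4 1 3 2

Reverse the RSK construction: for i from n down to 1, find the cell of Q containing i, remove the entry at that cell from P, and reverse-bump it up through P; the value ejected from row 1 is w(i).

Step i=6: Q has 6 at row 4, column 1; remove 5 from row 4 of P and reverse-bump: 5 enters row 3 and ejects 4; 4 enters row 2 and ejects 3; 3 enters row 1 and ejects 2. So w(6) = 2. P is now [[1, 3], [4, 6], [5]].
Step i=5: Q has 5 at row 2, column 2; remove 6 from row 2 of P and reverse-bump: 6 enters row 1 and ejects 3. So w(5) = 3. P is now [[1, 6], [4], [5]].
Step i=4: Q has 4 at row 3, column 1; remove 5 from row 3 of P and reverse-bump: 5 enters row 2 and ejects 4; 4 enters row 1 and ejects 1. So w(4) = 1. P is now [[4, 6], [5]].
Step i=3: Q has 3 at row 2, column 1; remove 5 from row 2 of P and reverse-bump: 5 enters row 1 and ejects 4. So w(3) = 4. P is now [[5, 6]].
Step i=2: Q has 2 at row 1, column 2; remove that cell from P, ejecting 6. So w(2) = 6. P is now [[5]].
Step i=1: Q has 1 at row 1, column 1; remove that cell from P, ejecting 5. So w(1) = 5. P is now [].

So w = 5 6 4 1 3 2.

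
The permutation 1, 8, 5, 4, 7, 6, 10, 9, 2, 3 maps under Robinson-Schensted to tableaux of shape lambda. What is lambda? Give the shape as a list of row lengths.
Row-insert each entry into an empty tableau.

After inserting 1: P = [[1]].
After inserting 8: P = [[1, 8]].
After inserting 5: P = [[1, 5], [8]].
After inserting 4: P = [[1, 4], [5], [8]].
After inserting 7: P = [[1, 4, 7], [5], [8]].
After inserting 6: P = [[1, 4, 6], [5, 7], [8]].
After inserting 10: P = [[1, 4, 6, 10], [5, 7], [8]].
After inserting 9: P = [[1, 4, 6, 9], [5, 7, 10], [8]].
After inserting 2: P = [[1, 2, 6, 9], [4, 7, 10], [5], [8]].
After inserting 3: P = [[1, 2, 3, 9], [4, 6, 10], [5, 7], [8]].

The final insertion tableau P = [[1, 2, 3, 9], [4, 6, 10], [5, 7], [8]] has shape [4, 3, 2, 1].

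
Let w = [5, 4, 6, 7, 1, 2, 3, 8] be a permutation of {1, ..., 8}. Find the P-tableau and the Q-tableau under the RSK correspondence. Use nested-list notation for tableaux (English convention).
P = [[1, 2, 3, 8], [4, 6, 7], [5]], Q = [[1, 3, 4, 8], [2, 6, 7], [5]]

Insert each entry of the permutation into P by Schensted row insertion, recording in Q the position of each new cell.

After inserting 5: P = [[5]].
After inserting 4: P = [[4], [5]].
After inserting 6: P = [[4, 6], [5]].
After inserting 7: P = [[4, 6, 7], [5]].
After inserting 1: P = [[1, 6, 7], [4], [5]].
After inserting 2: P = [[1, 2, 7], [4, 6], [5]].
After inserting 3: P = [[1, 2, 3], [4, 6, 7], [5]].
After inserting 8: P = [[1, 2, 3, 8], [4, 6, 7], [5]].

So P = [[1, 2, 3, 8], [4, 6, 7], [5]], Q = [[1, 3, 4, 8], [2, 6, 7], [5]].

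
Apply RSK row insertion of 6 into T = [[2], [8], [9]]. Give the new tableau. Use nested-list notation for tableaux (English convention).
[[2, 6], [8], [9]]

6 is larger than every entry of row 1, so it is appended to row 1. The new tableau is [[2, 6], [8], [9]].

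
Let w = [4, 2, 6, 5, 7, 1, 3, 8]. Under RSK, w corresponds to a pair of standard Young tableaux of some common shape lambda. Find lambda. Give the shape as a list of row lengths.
[4, 2, 2]

Row-insert each entry into an empty tableau.

After inserting 4: P = [[4]].
After inserting 2: P = [[2], [4]].
After inserting 6: P = [[2, 6], [4]].
After inserting 5: P = [[2, 5], [4, 6]].
After inserting 7: P = [[2, 5, 7], [4, 6]].
After inserting 1: P = [[1, 5, 7], [2, 6], [4]].
After inserting 3: P = [[1, 3, 7], [2, 5], [4, 6]].
After inserting 8: P = [[1, 3, 7, 8], [2, 5], [4, 6]].

The final insertion tableau P = [[1, 3, 7, 8], [2, 5], [4, 6]] has shape [4, 2, 2].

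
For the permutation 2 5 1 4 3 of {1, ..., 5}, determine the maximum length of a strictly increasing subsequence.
2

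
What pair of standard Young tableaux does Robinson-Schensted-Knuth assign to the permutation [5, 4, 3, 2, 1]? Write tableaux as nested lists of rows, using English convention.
P = [[1], [2], [3], [4], [5]], Q = [[1], [2], [3], [4], [5]]

Insert each entry of the permutation into P by Schensted row insertion, recording in Q the position of each new cell.

After inserting 5: P = [[5]].
After inserting 4: P = [[4], [5]].
After inserting 3: P = [[3], [4], [5]].
After inserting 2: P = [[2], [3], [4], [5]].
After inserting 1: P = [[1], [2], [3], [4], [5]].

So P = [[1], [2], [3], [4], [5]], Q = [[1], [2], [3], [4], [5]].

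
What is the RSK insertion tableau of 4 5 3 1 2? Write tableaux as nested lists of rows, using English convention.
Insert 4: appended to row 1. P = [[4]].
Insert 5: appended to row 1. P = [[4, 5]].
Insert 3: 3 bumps 4 from row 1; 4 starts row 2. P = [[3, 5], [4]].
Insert 1: 1 bumps 3 from row 1; 3 bumps 4 from row 2; 4 starts row 3. P = [[1, 5], [3], [4]].
Insert 2: 2 bumps 5 from row 1; 5 appends to row 2. P = [[1, 2], [3, 5], [4]].

So P = [[1, 2], [3, 5], [4]].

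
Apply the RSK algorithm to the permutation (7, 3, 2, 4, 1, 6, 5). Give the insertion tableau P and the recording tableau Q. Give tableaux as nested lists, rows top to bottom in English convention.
P = [[1, 4, 5], [2, 6], [3], [7]], Q = [[1, 4, 6], [2, 7], [3], [5]]

Insert each entry of the permutation into P by Schensted row insertion, recording in Q the position of each new cell.

Insert 7: appended to row 1. P = [[7]], Q = [[1]].
Insert 3: 3 bumps 7 from row 1; 7 starts row 2. P = [[3], [7]], Q = [[1], [2]].
Insert 2: 2 bumps 3 from row 1; 3 bumps 7 from row 2; 7 starts row 3. P = [[2], [3], [7]], Q = [[1], [2], [3]].
Insert 4: appended to row 1. P = [[2, 4], [3], [7]], Q = [[1, 4], [2], [3]].
Insert 1: 1 bumps 2 from row 1; 2 bumps 3 from row 2; 3 bumps 7 from row 3; 7 starts row 4. P = [[1, 4], [2], [3], [7]], Q = [[1, 4], [2], [3], [5]].
Insert 6: appended to row 1. P = [[1, 4, 6], [2], [3], [7]], Q = [[1, 4, 6], [2], [3], [5]].
Insert 5: 5 bumps 6 from row 1; 6 appends to row 2. P = [[1, 4, 5], [2, 6], [3], [7]], Q = [[1, 4, 6], [2, 7], [3], [5]].

So P = [[1, 4, 5], [2, 6], [3], [7]], Q = [[1, 4, 6], [2, 7], [3], [5]].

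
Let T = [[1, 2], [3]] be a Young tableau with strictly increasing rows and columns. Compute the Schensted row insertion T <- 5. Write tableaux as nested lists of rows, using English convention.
[[1, 2, 5], [3]]

5 is larger than every entry of row 1, so it is appended to row 1. The new tableau is [[1, 2, 5], [3]].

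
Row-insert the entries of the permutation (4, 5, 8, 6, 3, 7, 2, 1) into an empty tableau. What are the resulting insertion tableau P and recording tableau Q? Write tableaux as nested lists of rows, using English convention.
P = [[1, 5, 6, 7], [2], [3], [4], [8]], Q = [[1, 2, 3, 6], [4], [5], [7], [8]]

Insert each entry of the permutation into P by Schensted row insertion, recording in Q the position of each new cell.

Insert 4: appended to row 1. P = [[4]], Q = [[1]].
Insert 5: appended to row 1. P = [[4, 5]], Q = [[1, 2]].
Insert 8: appended to row 1. P = [[4, 5, 8]], Q = [[1, 2, 3]].
Insert 6: 6 bumps 8 from row 1; 8 starts row 2. P = [[4, 5, 6], [8]], Q = [[1, 2, 3], [4]].
Insert 3: 3 bumps 4 from row 1; 4 bumps 8 from row 2; 8 starts row 3. P = [[3, 5, 6], [4], [8]], Q = [[1, 2, 3], [4], [5]].
Insert 7: appended to row 1. P = [[3, 5, 6, 7], [4], [8]], Q = [[1, 2, 3, 6], [4], [5]].
Insert 2: 2 bumps 3 from row 1; 3 bumps 4 from row 2; 4 bumps 8 from row 3; 8 starts row 4. P = [[2, 5, 6, 7], [3], [4], [8]], Q = [[1, 2, 3, 6], [4], [5], [7]].
Insert 1: 1 bumps 2 from row 1; 2 bumps 3 from row 2; 3 bumps 4 from row 3; 4 bumps 8 from row 4; 8 starts row 5. P = [[1, 5, 6, 7], [2], [3], [4], [8]], Q = [[1, 2, 3, 6], [4], [5], [7], [8]].

So P = [[1, 5, 6, 7], [2], [3], [4], [8]], Q = [[1, 2, 3, 6], [4], [5], [7], [8]].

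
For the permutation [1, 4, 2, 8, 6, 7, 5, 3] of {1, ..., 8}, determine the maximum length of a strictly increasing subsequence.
4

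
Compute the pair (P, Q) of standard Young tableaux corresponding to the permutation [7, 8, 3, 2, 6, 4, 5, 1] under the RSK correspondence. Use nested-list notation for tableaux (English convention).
Insert each entry of the permutation into P by Schensted row insertion, recording in Q the position of each new cell.

Insert 7: appended to row 1. P = [[7]], Q = [[1]].
Insert 8: appended to row 1. P = [[7, 8]], Q = [[1, 2]].
Insert 3: 3 bumps 7 from row 1; 7 starts row 2. P = [[3, 8], [7]], Q = [[1, 2], [3]].
Insert 2: 2 bumps 3 from row 1; 3 bumps 7 from row 2; 7 starts row 3. P = [[2, 8], [3], [7]], Q = [[1, 2], [3], [4]].
Insert 6: 6 bumps 8 from row 1; 8 appends to row 2. P = [[2, 6], [3, 8], [7]], Q = [[1, 2], [3, 5], [4]].
Insert 4: 4 bumps 6 from row 1; 6 bumps 8 from row 2; 8 appends to row 3. P = [[2, 4], [3, 6], [7, 8]], Q = [[1, 2], [3, 5], [4, 6]].
Insert 5: appended to row 1. P = [[2, 4, 5], [3, 6], [7, 8]], Q = [[1, 2, 7], [3, 5], [4, 6]].
Insert 1: 1 bumps 2 from row 1; 2 bumps 3 from row 2; 3 bumps 7 from row 3; 7 starts row 4. P = [[1, 4, 5], [2, 6], [3, 8], [7]], Q = [[1, 2, 7], [3, 5], [4, 6], [8]].

So P = [[1, 4, 5], [2, 6], [3, 8], [7]], Q = [[1, 2, 7], [3, 5], [4, 6], [8]].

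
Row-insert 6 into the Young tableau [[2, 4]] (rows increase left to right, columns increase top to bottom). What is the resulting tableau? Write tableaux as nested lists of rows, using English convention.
[[2, 4, 6]]

6 is larger than every entry of row 1, so it is appended to row 1. The new tableau is [[2, 4, 6]].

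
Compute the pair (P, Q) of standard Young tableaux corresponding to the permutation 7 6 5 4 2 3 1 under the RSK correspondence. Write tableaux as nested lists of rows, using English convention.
Insert each entry of the permutation into P by Schensted row insertion, recording in Q the position of each new cell.

Insert 7: appended to row 1. P = [[7]].
Insert 6: 6 bumps 7 from row 1; 7 starts row 2. P = [[6], [7]].
Insert 5: 5 bumps 6 from row 1; 6 bumps 7 from row 2; 7 starts row 3. P = [[5], [6], [7]].
Insert 4: 4 bumps 5 from row 1; 5 bumps 6 from row 2; 6 bumps 7 from row 3; 7 starts row 4. P = [[4], [5], [6], [7]].
Insert 2: 2 bumps 4 from row 1; 4 bumps 5 from row 2; 5 bumps 6 from row 3; 6 bumps 7 from row 4; 7 starts row 5. P = [[2], [4], [5], [6], [7]].
Insert 3: appended to row 1. P = [[2, 3], [4], [5], [6], [7]].
Insert 1: 1 bumps 2 from row 1; 2 bumps 4 from row 2; 4 bumps 5 from row 3; 5 bumps 6 from row 4; 6 bumps 7 from row 5; 7 starts row 6. P = [[1, 3], [2], [4], [5], [6], [7]].

So P = [[1, 3], [2], [4], [5], [6], [7]], Q = [[1, 6], [2], [3], [4], [5], [7]].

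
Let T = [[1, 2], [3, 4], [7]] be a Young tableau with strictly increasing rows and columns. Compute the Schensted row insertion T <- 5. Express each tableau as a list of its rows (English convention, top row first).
[[1, 2, 5], [3, 4], [7]]

5 is larger than every entry of row 1, so it is appended to row 1. The new tableau is [[1, 2, 5], [3, 4], [7]].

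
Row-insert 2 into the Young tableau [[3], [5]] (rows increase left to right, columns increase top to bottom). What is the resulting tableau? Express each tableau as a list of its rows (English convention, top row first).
In row 1, 2 replaces 3 (the leftmost entry greater than 2); 3 is bumped to row 2. In row 2, 3 replaces 5 (the leftmost entry greater than 3); 5 is bumped to row 3. 5 starts a new row 3. The new tableau is [[2], [3], [5]].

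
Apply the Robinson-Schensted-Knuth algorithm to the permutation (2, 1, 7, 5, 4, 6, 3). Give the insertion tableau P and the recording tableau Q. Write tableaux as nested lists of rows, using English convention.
P = [[1, 3, 6], [2, 4], [5], [7]], Q = [[1, 3, 6], [2, 4], [5], [7]]

Insert each entry of the permutation into P by Schensted row insertion, recording in Q the position of each new cell.

Insert 2: appended to row 1. P = [[2]].
Insert 1: 1 bumps 2 from row 1; 2 starts row 2. P = [[1], [2]].
Insert 7: appended to row 1. P = [[1, 7], [2]].
Insert 5: 5 bumps 7 from row 1; 7 appends to row 2. P = [[1, 5], [2, 7]].
Insert 4: 4 bumps 5 from row 1; 5 bumps 7 from row 2; 7 starts row 3. P = [[1, 4], [2, 5], [7]].
Insert 6: appended to row 1. P = [[1, 4, 6], [2, 5], [7]].
Insert 3: 3 bumps 4 from row 1; 4 bumps 5 from row 2; 5 bumps 7 from row 3; 7 starts row 4. P = [[1, 3, 6], [2, 4], [5], [7]].

So P = [[1, 3, 6], [2, 4], [5], [7]], Q = [[1, 3, 6], [2, 4], [5], [7]].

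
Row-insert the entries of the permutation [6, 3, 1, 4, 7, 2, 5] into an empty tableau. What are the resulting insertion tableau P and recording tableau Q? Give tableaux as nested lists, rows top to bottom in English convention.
Insert each entry of the permutation into P by Schensted row insertion, recording in Q the position of each new cell.

Insert 6: appended to row 1. P = [[6]], Q = [[1]].
Insert 3: 3 bumps 6 from row 1; 6 starts row 2. P = [[3], [6]], Q = [[1], [2]].
Insert 1: 1 bumps 3 from row 1; 3 bumps 6 from row 2; 6 starts row 3. P = [[1], [3], [6]], Q = [[1], [2], [3]].
Insert 4: appended to row 1. P = [[1, 4], [3], [6]], Q = [[1, 4], [2], [3]].
Insert 7: appended to row 1. P = [[1, 4, 7], [3], [6]], Q = [[1, 4, 5], [2], [3]].
Insert 2: 2 bumps 4 from row 1; 4 appends to row 2. P = [[1, 2, 7], [3, 4], [6]], Q = [[1, 4, 5], [2, 6], [3]].
Insert 5: 5 bumps 7 from row 1; 7 appends to row 2. P = [[1, 2, 5], [3, 4, 7], [6]], Q = [[1, 4, 5], [2, 6, 7], [3]].

So P = [[1, 2, 5], [3, 4, 7], [6]], Q = [[1, 4, 5], [2, 6, 7], [3]].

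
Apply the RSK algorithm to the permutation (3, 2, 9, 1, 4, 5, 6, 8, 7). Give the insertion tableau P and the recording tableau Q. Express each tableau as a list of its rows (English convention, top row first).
P = [[1, 4, 5, 6, 7], [2, 8], [3, 9]], Q = [[1, 3, 6, 7, 8], [2, 5], [4, 9]]

Insert each entry of the permutation into P by Schensted row insertion, recording in Q the position of each new cell.

After inserting 3: P = [[3]].
After inserting 2: P = [[2], [3]].
After inserting 9: P = [[2, 9], [3]].
After inserting 1: P = [[1, 9], [2], [3]].
After inserting 4: P = [[1, 4], [2, 9], [3]].
After inserting 5: P = [[1, 4, 5], [2, 9], [3]].
After inserting 6: P = [[1, 4, 5, 6], [2, 9], [3]].
After inserting 8: P = [[1, 4, 5, 6, 8], [2, 9], [3]].
After inserting 7: P = [[1, 4, 5, 6, 7], [2, 8], [3, 9]].

So P = [[1, 4, 5, 6, 7], [2, 8], [3, 9]], Q = [[1, 3, 6, 7, 8], [2, 5], [4, 9]].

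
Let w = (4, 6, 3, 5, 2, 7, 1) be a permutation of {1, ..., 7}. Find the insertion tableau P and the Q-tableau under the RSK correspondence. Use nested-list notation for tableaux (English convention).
Insert each entry of the permutation into P by Schensted row insertion, recording in Q the position of each new cell.

Insert 4: appended to row 1. P = [[4]].
Insert 6: appended to row 1. P = [[4, 6]].
Insert 3: 3 bumps 4 from row 1; 4 starts row 2. P = [[3, 6], [4]].
Insert 5: 5 bumps 6 from row 1; 6 appends to row 2. P = [[3, 5], [4, 6]].
Insert 2: 2 bumps 3 from row 1; 3 bumps 4 from row 2; 4 starts row 3. P = [[2, 5], [3, 6], [4]].
Insert 7: appended to row 1. P = [[2, 5, 7], [3, 6], [4]].
Insert 1: 1 bumps 2 from row 1; 2 bumps 3 from row 2; 3 bumps 4 from row 3; 4 starts row 4. P = [[1, 5, 7], [2, 6], [3], [4]].

So P = [[1, 5, 7], [2, 6], [3], [4]], Q = [[1, 2, 6], [3, 4], [5], [7]].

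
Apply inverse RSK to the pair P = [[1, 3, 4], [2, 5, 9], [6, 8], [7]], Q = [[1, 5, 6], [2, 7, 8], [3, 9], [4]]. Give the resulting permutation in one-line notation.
Reverse the RSK construction: for i from n down to 1, find the cell of Q containing i, remove the entry at that cell from P, and reverse-bump it up through P; the value ejected from row 1 is w(i).

Step i=9: Q has 9 at row 3, column 2; remove 8 from row 3 of P and reverse-bump: 8 enters row 2 and ejects 5; 5 enters row 1 and ejects 4. So w(9) = 4. P is now [[1, 3, 5], [2, 8, 9], [6], [7]].
Step i=8: Q has 8 at row 2, column 3; remove 9 from row 2 of P and reverse-bump: 9 enters row 1 and ejects 5. So w(8) = 5. P is now [[1, 3, 9], [2, 8], [6], [7]].
Step i=7: Q has 7 at row 2, column 2; remove 8 from row 2 of P and reverse-bump: 8 enters row 1 and ejects 3. So w(7) = 3. P is now [[1, 8, 9], [2], [6], [7]].
Step i=6: Q has 6 at row 1, column 3; remove that cell from P, ejecting 9. So w(6) = 9. P is now [[1, 8], [2], [6], [7]].
Step i=5: Q has 5 at row 1, column 2; remove that cell from P, ejecting 8. So w(5) = 8. P is now [[1], [2], [6], [7]].
Step i=4: Q has 4 at row 4, column 1; remove 7 from row 4 of P and reverse-bump: 7 enters row 3 and ejects 6; 6 enters row 2 and ejects 2; 2 enters row 1 and ejects 1. So w(4) = 1. P is now [[2], [6], [7]].
Step i=3: Q has 3 at row 3, column 1; remove 7 from row 3 of P and reverse-bump: 7 enters row 2 and ejects 6; 6 enters row 1 and ejects 2. So w(3) = 2. P is now [[6], [7]].
Step i=2: Q has 2 at row 2, column 1; remove 7 from row 2 of P and reverse-bump: 7 enters row 1 and ejects 6. So w(2) = 6. P is now [[7]].
Step i=1: Q has 1 at row 1, column 1; remove that cell from P, ejecting 7. So w(1) = 7. P is now [].

So w = 7 6 2 1 8 9 3 5 4.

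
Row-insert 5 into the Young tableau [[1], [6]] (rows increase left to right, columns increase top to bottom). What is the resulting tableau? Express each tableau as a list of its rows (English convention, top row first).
[[1, 5], [6]]

5 is larger than every entry of row 1, so it is appended to row 1. The new tableau is [[1, 5], [6]].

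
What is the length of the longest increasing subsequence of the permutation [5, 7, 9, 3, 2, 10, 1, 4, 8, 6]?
4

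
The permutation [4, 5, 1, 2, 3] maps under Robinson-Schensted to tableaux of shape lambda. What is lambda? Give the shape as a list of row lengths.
Row-insert each entry into an empty tableau.

After inserting 4: P = [[4]].
After inserting 5: P = [[4, 5]].
After inserting 1: P = [[1, 5], [4]].
After inserting 2: P = [[1, 2], [4, 5]].
After inserting 3: P = [[1, 2, 3], [4, 5]].

The final insertion tableau P = [[1, 2, 3], [4, 5]] has shape [3, 2].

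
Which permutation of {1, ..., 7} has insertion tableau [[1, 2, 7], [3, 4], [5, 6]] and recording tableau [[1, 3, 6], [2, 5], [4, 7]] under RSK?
5 3 6 1 4 7 2

Reverse RSK: for i = n, n-1, ..., 1, locate i in Q, remove the corresponding corner cell from P, and reverse-bump its entry up through P; the value ejected from row 1 is w(i).

So w = 5 3 6 1 4 7 2.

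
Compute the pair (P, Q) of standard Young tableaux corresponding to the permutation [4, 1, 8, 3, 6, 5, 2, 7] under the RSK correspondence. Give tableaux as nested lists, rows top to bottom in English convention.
P = [[1, 2, 5, 7], [3, 6], [4], [8]], Q = [[1, 3, 5, 8], [2, 4], [6], [7]]

Insert each entry of the permutation into P by Schensted row insertion, recording in Q the position of each new cell.

Insert 4: appended to row 1. P = [[4]], Q = [[1]].
Insert 1: 1 bumps 4 from row 1; 4 starts row 2. P = [[1], [4]], Q = [[1], [2]].
Insert 8: appended to row 1. P = [[1, 8], [4]], Q = [[1, 3], [2]].
Insert 3: 3 bumps 8 from row 1; 8 appends to row 2. P = [[1, 3], [4, 8]], Q = [[1, 3], [2, 4]].
Insert 6: appended to row 1. P = [[1, 3, 6], [4, 8]], Q = [[1, 3, 5], [2, 4]].
Insert 5: 5 bumps 6 from row 1; 6 bumps 8 from row 2; 8 starts row 3. P = [[1, 3, 5], [4, 6], [8]], Q = [[1, 3, 5], [2, 4], [6]].
Insert 2: 2 bumps 3 from row 1; 3 bumps 4 from row 2; 4 bumps 8 from row 3; 8 starts row 4. P = [[1, 2, 5], [3, 6], [4], [8]], Q = [[1, 3, 5], [2, 4], [6], [7]].
Insert 7: appended to row 1. P = [[1, 2, 5, 7], [3, 6], [4], [8]], Q = [[1, 3, 5, 8], [2, 4], [6], [7]].

So P = [[1, 2, 5, 7], [3, 6], [4], [8]], Q = [[1, 3, 5, 8], [2, 4], [6], [7]].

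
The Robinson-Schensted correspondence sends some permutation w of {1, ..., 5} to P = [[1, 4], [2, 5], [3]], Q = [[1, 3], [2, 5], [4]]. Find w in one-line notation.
3 2 5 1 4

Reverse the RSK construction: for i from n down to 1, find the cell of Q containing i, remove the entry at that cell from P, and reverse-bump it up through P; the value ejected from row 1 is w(i).

Step i=5: Q has 5 at row 2, column 2; remove 5 from row 2 of P and reverse-bump: 5 enters row 1 and ejects 4. So w(5) = 4. P is now [[1, 5], [2], [3]].
Step i=4: Q has 4 at row 3, column 1; remove 3 from row 3 of P and reverse-bump: 3 enters row 2 and ejects 2; 2 enters row 1 and ejects 1. So w(4) = 1. P is now [[2, 5], [3]].
Step i=3: Q has 3 at row 1, column 2; remove that cell from P, ejecting 5. So w(3) = 5. P is now [[2], [3]].
Step i=2: Q has 2 at row 2, column 1; remove 3 from row 2 of P and reverse-bump: 3 enters row 1 and ejects 2. So w(2) = 2. P is now [[3]].
Step i=1: Q has 1 at row 1, column 1; remove that cell from P, ejecting 3. So w(1) = 3. P is now [].

So w = 3 2 5 1 4.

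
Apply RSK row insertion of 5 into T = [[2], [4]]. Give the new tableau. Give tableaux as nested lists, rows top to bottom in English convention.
5 is larger than every entry of row 1, so it is appended to row 1. The new tableau is [[2, 5], [4]].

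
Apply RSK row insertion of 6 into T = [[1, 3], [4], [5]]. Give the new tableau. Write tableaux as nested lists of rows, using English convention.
6 is larger than every entry of row 1, so it is appended to row 1. The new tableau is [[1, 3, 6], [4], [5]].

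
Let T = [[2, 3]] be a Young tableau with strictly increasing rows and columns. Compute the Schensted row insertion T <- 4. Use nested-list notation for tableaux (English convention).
4 is larger than every entry of row 1, so it is appended to row 1. The new tableau is [[2, 3, 4]].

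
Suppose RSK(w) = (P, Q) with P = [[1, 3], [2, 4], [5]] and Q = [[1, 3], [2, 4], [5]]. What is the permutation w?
Reverse the RSK construction: for i from n down to 1, find the cell of Q containing i, remove the entry at that cell from P, and reverse-bump it up through P; the value ejected from row 1 is w(i).

Step i=5: Q has 5 at row 3, column 1; remove 5 from row 3 of P and reverse-bump: 5 enters row 2 and ejects 4; 4 enters row 1 and ejects 3. So w(5) = 3. P is now [[1, 4], [2, 5]].
Step i=4: Q has 4 at row 2, column 2; remove 5 from row 2 of P and reverse-bump: 5 enters row 1 and ejects 4. So w(4) = 4. P is now [[1, 5], [2]].
Step i=3: Q has 3 at row 1, column 2; remove that cell from P, ejecting 5. So w(3) = 5. P is now [[1], [2]].
Step i=2: Q has 2 at row 2, column 1; remove 2 from row 2 of P and reverse-bump: 2 enters row 1 and ejects 1. So w(2) = 1. P is now [[2]].
Step i=1: Q has 1 at row 1, column 1; remove that cell from P, ejecting 2. So w(1) = 2. P is now [].

So w = 2 1 5 4 3.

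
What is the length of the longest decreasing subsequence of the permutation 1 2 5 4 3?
3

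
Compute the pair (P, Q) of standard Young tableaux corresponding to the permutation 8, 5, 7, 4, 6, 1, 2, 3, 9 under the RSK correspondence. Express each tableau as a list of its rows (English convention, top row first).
Insert each entry of the permutation into P by Schensted row insertion, recording in Q the position of each new cell.

Insert 8: appended to row 1. P = [[8]].
Insert 5: 5 bumps 8 from row 1; 8 starts row 2. P = [[5], [8]].
Insert 7: appended to row 1. P = [[5, 7], [8]].
Insert 4: 4 bumps 5 from row 1; 5 bumps 8 from row 2; 8 starts row 3. P = [[4, 7], [5], [8]].
Insert 6: 6 bumps 7 from row 1; 7 appends to row 2. P = [[4, 6], [5, 7], [8]].
Insert 1: 1 bumps 4 from row 1; 4 bumps 5 from row 2; 5 bumps 8 from row 3; 8 starts row 4. P = [[1, 6], [4, 7], [5], [8]].
Insert 2: 2 bumps 6 from row 1; 6 bumps 7 from row 2; 7 appends to row 3. P = [[1, 2], [4, 6], [5, 7], [8]].
Insert 3: appended to row 1. P = [[1, 2, 3], [4, 6], [5, 7], [8]].
Insert 9: appended to row 1. P = [[1, 2, 3, 9], [4, 6], [5, 7], [8]].

So P = [[1, 2, 3, 9], [4, 6], [5, 7], [8]], Q = [[1, 3, 8, 9], [2, 5], [4, 7], [6]].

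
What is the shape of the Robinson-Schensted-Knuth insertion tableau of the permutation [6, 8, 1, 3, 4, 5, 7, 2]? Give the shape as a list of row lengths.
[5, 2, 1]

Row-insert each entry into an empty tableau.

After inserting 6: P = [[6]].
After inserting 8: P = [[6, 8]].
After inserting 1: P = [[1, 8], [6]].
After inserting 3: P = [[1, 3], [6, 8]].
After inserting 4: P = [[1, 3, 4], [6, 8]].
After inserting 5: P = [[1, 3, 4, 5], [6, 8]].
After inserting 7: P = [[1, 3, 4, 5, 7], [6, 8]].
After inserting 2: P = [[1, 2, 4, 5, 7], [3, 8], [6]].

The final insertion tableau P = [[1, 2, 4, 5, 7], [3, 8], [6]] has shape [5, 2, 1].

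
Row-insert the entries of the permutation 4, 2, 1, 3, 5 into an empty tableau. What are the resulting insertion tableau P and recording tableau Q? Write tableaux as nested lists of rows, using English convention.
P = [[1, 3, 5], [2], [4]], Q = [[1, 4, 5], [2], [3]]

Insert each entry of the permutation into P by Schensted row insertion, recording in Q the position of each new cell.

Insert 4: appended to row 1. P = [[4]], Q = [[1]].
Insert 2: 2 bumps 4 from row 1; 4 starts row 2. P = [[2], [4]], Q = [[1], [2]].
Insert 1: 1 bumps 2 from row 1; 2 bumps 4 from row 2; 4 starts row 3. P = [[1], [2], [4]], Q = [[1], [2], [3]].
Insert 3: appended to row 1. P = [[1, 3], [2], [4]], Q = [[1, 4], [2], [3]].
Insert 5: appended to row 1. P = [[1, 3, 5], [2], [4]], Q = [[1, 4, 5], [2], [3]].

So P = [[1, 3, 5], [2], [4]], Q = [[1, 4, 5], [2], [3]].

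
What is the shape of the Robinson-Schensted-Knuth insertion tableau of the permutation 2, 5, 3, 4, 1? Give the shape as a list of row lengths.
Row-insert each entry into an empty tableau.

After inserting 2: P = [[2]].
After inserting 5: P = [[2, 5]].
After inserting 3: P = [[2, 3], [5]].
After inserting 4: P = [[2, 3, 4], [5]].
After inserting 1: P = [[1, 3, 4], [2], [5]].

The final insertion tableau P = [[1, 3, 4], [2], [5]] has shape [3, 1, 1].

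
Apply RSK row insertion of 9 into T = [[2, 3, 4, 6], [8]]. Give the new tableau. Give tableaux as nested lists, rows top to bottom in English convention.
[[2, 3, 4, 6, 9], [8]]

9 is larger than every entry of row 1, so it is appended to row 1. The new tableau is [[2, 3, 4, 6, 9], [8]].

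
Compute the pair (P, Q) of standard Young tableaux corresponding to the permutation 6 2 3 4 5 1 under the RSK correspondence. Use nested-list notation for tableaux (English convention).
Insert each entry of the permutation into P by Schensted row insertion, recording in Q the position of each new cell.

Insert 6: appended to row 1. P = [[6]].
Insert 2: 2 bumps 6 from row 1; 6 starts row 2. P = [[2], [6]].
Insert 3: appended to row 1. P = [[2, 3], [6]].
Insert 4: appended to row 1. P = [[2, 3, 4], [6]].
Insert 5: appended to row 1. P = [[2, 3, 4, 5], [6]].
Insert 1: 1 bumps 2 from row 1; 2 bumps 6 from row 2; 6 starts row 3. P = [[1, 3, 4, 5], [2], [6]].

So P = [[1, 3, 4, 5], [2], [6]], Q = [[1, 3, 4, 5], [2], [6]].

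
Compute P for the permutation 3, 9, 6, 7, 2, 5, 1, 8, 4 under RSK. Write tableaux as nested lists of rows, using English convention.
Insert 3: appended to row 1. P = [[3]].
Insert 9: appended to row 1. P = [[3, 9]].
Insert 6: 6 bumps 9 from row 1; 9 starts row 2. P = [[3, 6], [9]].
Insert 7: appended to row 1. P = [[3, 6, 7], [9]].
Insert 2: 2 bumps 3 from row 1; 3 bumps 9 from row 2; 9 starts row 3. P = [[2, 6, 7], [3], [9]].
Insert 5: 5 bumps 6 from row 1; 6 appends to row 2. P = [[2, 5, 7], [3, 6], [9]].
Insert 1: 1 bumps 2 from row 1; 2 bumps 3 from row 2; 3 bumps 9 from row 3; 9 starts row 4. P = [[1, 5, 7], [2, 6], [3], [9]].
Insert 8: appended to row 1. P = [[1, 5, 7, 8], [2, 6], [3], [9]].
Insert 4: 4 bumps 5 from row 1; 5 bumps 6 from row 2; 6 appends to row 3. P = [[1, 4, 7, 8], [2, 5], [3, 6], [9]].

So P = [[1, 4, 7, 8], [2, 5], [3, 6], [9]].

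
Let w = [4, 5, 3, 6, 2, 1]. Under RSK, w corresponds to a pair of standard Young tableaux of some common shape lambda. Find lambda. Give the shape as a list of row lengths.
[3, 1, 1, 1]

Row-insert each entry into an empty tableau.

After inserting 4: P = [[4]].
After inserting 5: P = [[4, 5]].
After inserting 3: P = [[3, 5], [4]].
After inserting 6: P = [[3, 5, 6], [4]].
After inserting 2: P = [[2, 5, 6], [3], [4]].
After inserting 1: P = [[1, 5, 6], [2], [3], [4]].

The final insertion tableau P = [[1, 5, 6], [2], [3], [4]] has shape [3, 1, 1, 1].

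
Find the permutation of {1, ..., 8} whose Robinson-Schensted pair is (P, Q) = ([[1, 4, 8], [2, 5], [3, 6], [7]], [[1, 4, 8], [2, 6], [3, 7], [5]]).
7 3 2 6 1 5 4 8

Reverse the RSK construction: for i from n down to 1, find the cell of Q containing i, remove the entry at that cell from P, and reverse-bump it up through P; the value ejected from row 1 is w(i).

Step i=8: Q has 8 at row 1, column 3; remove that cell from P, ejecting 8. So w(8) = 8. P is now [[1, 4], [2, 5], [3, 6], [7]].
Step i=7: Q has 7 at row 3, column 2; remove 6 from row 3 of P and reverse-bump: 6 enters row 2 and ejects 5; 5 enters row 1 and ejects 4. So w(7) = 4. P is now [[1, 5], [2, 6], [3], [7]].
Step i=6: Q has 6 at row 2, column 2; remove 6 from row 2 of P and reverse-bump: 6 enters row 1 and ejects 5. So w(6) = 5. P is now [[1, 6], [2], [3], [7]].
Step i=5: Q has 5 at row 4, column 1; remove 7 from row 4 of P and reverse-bump: 7 enters row 3 and ejects 3; 3 enters row 2 and ejects 2; 2 enters row 1 and ejects 1. So w(5) = 1. P is now [[2, 6], [3], [7]].
Step i=4: Q has 4 at row 1, column 2; remove that cell from P, ejecting 6. So w(4) = 6. P is now [[2], [3], [7]].
Step i=3: Q has 3 at row 3, column 1; remove 7 from row 3 of P and reverse-bump: 7 enters row 2 and ejects 3; 3 enters row 1 and ejects 2. So w(3) = 2. P is now [[3], [7]].
Step i=2: Q has 2 at row 2, column 1; remove 7 from row 2 of P and reverse-bump: 7 enters row 1 and ejects 3. So w(2) = 3. P is now [[7]].
Step i=1: Q has 1 at row 1, column 1; remove that cell from P, ejecting 7. So w(1) = 7. P is now [].

So w = 7 3 2 6 1 5 4 8.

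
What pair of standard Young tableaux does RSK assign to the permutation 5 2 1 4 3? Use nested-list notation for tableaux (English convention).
Insert each entry of the permutation into P by Schensted row insertion, recording in Q the position of each new cell.

Insert 5: appended to row 1. P = [[5]], Q = [[1]].
Insert 2: 2 bumps 5 from row 1; 5 starts row 2. P = [[2], [5]], Q = [[1], [2]].
Insert 1: 1 bumps 2 from row 1; 2 bumps 5 from row 2; 5 starts row 3. P = [[1], [2], [5]], Q = [[1], [2], [3]].
Insert 4: appended to row 1. P = [[1, 4], [2], [5]], Q = [[1, 4], [2], [3]].
Insert 3: 3 bumps 4 from row 1; 4 appends to row 2. P = [[1, 3], [2, 4], [5]], Q = [[1, 4], [2, 5], [3]].

So P = [[1, 3], [2, 4], [5]], Q = [[1, 4], [2, 5], [3]].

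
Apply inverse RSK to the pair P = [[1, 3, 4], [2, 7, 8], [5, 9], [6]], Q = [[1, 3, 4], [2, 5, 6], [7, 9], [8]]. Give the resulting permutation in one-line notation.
Reverse the RSK construction: for i from n down to 1, find the cell of Q containing i, remove the entry at that cell from P, and reverse-bump it up through P; the value ejected from row 1 is w(i).

Step i=9: Q has 9 at row 3, column 2; remove 9 from row 3 of P and reverse-bump: 9 enters row 2 and ejects 8; 8 enters row 1 and ejects 4. So w(9) = 4. P is now [[1, 3, 8], [2, 7, 9], [5], [6]].
Step i=8: Q has 8 at row 4, column 1; remove 6 from row 4 of P and reverse-bump: 6 enters row 3 and ejects 5; 5 enters row 2 and ejects 2; 2 enters row 1 and ejects 1. So w(8) = 1. P is now [[2, 3, 8], [5, 7, 9], [6]].
Step i=7: Q has 7 at row 3, column 1; remove 6 from row 3 of P and reverse-bump: 6 enters row 2 and ejects 5; 5 enters row 1 and ejects 3. So w(7) = 3. P is now [[2, 5, 8], [6, 7, 9]].
Step i=6: Q has 6 at row 2, column 3; remove 9 from row 2 of P and reverse-bump: 9 enters row 1 and ejects 8. So w(6) = 8. P is now [[2, 5, 9], [6, 7]].
Step i=5: Q has 5 at row 2, column 2; remove 7 from row 2 of P and reverse-bump: 7 enters row 1 and ejects 5. So w(5) = 5. P is now [[2, 7, 9], [6]].
Step i=4: Q has 4 at row 1, column 3; remove that cell from P, ejecting 9. So w(4) = 9. P is now [[2, 7], [6]].
Step i=3: Q has 3 at row 1, column 2; remove that cell from P, ejecting 7. So w(3) = 7. P is now [[2], [6]].
Step i=2: Q has 2 at row 2, column 1; remove 6 from row 2 of P and reverse-bump: 6 enters row 1 and ejects 2. So w(2) = 2. P is now [[6]].
Step i=1: Q has 1 at row 1, column 1; remove that cell from P, ejecting 6. So w(1) = 6. P is now [].

So w = 6 2 7 9 5 8 3 1 4.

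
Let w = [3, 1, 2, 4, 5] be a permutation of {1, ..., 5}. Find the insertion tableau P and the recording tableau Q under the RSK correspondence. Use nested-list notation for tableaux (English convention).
Insert each entry of the permutation into P by Schensted row insertion, recording in Q the position of each new cell.

Insert 3: appended to row 1. P = [[3]].
Insert 1: 1 bumps 3 from row 1; 3 starts row 2. P = [[1], [3]].
Insert 2: appended to row 1. P = [[1, 2], [3]].
Insert 4: appended to row 1. P = [[1, 2, 4], [3]].
Insert 5: appended to row 1. P = [[1, 2, 4, 5], [3]].

So P = [[1, 2, 4, 5], [3]], Q = [[1, 3, 4, 5], [2]].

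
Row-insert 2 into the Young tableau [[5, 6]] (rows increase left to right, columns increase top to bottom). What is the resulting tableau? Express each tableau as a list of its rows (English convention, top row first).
In row 1, 2 replaces 5 (the leftmost entry greater than 2); 5 is bumped to row 2. 5 starts a new row 2. The new tableau is [[2, 6], [5]].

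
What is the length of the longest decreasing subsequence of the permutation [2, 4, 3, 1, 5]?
3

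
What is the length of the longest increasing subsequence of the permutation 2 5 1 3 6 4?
3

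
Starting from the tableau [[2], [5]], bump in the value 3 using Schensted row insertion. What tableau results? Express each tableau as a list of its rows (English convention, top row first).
[[2, 3], [5]]

3 is larger than every entry of row 1, so it is appended to row 1. The new tableau is [[2, 3], [5]].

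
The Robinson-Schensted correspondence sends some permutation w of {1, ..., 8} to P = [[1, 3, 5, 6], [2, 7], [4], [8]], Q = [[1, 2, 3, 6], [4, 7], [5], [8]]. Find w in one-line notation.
2 4 8 5 3 7 6 1

Reverse the RSK construction: for i from n down to 1, find the cell of Q containing i, remove the entry at that cell from P, and reverse-bump it up through P; the value ejected from row 1 is w(i).

Step i=8: Q has 8 at row 4, column 1; remove 8 from row 4 of P and reverse-bump: 8 enters row 3 and ejects 4; 4 enters row 2 and ejects 2; 2 enters row 1 and ejects 1. So w(8) = 1. P is now [[2, 3, 5, 6], [4, 7], [8]].
Step i=7: Q has 7 at row 2, column 2; remove 7 from row 2 of P and reverse-bump: 7 enters row 1 and ejects 6. So w(7) = 6. P is now [[2, 3, 5, 7], [4], [8]].
Step i=6: Q has 6 at row 1, column 4; remove that cell from P, ejecting 7. So w(6) = 7. P is now [[2, 3, 5], [4], [8]].
Step i=5: Q has 5 at row 3, column 1; remove 8 from row 3 of P and reverse-bump: 8 enters row 2 and ejects 4; 4 enters row 1 and ejects 3. So w(5) = 3. P is now [[2, 4, 5], [8]].
Step i=4: Q has 4 at row 2, column 1; remove 8 from row 2 of P and reverse-bump: 8 enters row 1 and ejects 5. So w(4) = 5. P is now [[2, 4, 8]].
Step i=3: Q has 3 at row 1, column 3; remove that cell from P, ejecting 8. So w(3) = 8. P is now [[2, 4]].
Step i=2: Q has 2 at row 1, column 2; remove that cell from P, ejecting 4. So w(2) = 4. P is now [[2]].
Step i=1: Q has 1 at row 1, column 1; remove that cell from P, ejecting 2. So w(1) = 2. P is now [].

So w = 2 4 8 5 3 7 6 1.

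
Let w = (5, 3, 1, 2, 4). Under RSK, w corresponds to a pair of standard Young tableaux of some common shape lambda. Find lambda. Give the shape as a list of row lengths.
[3, 1, 1]

RSK row insertion gives P = [[1, 2, 4], [3], [5]], which has shape [3, 1, 1].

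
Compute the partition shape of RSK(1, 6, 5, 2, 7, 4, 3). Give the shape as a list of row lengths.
[3, 2, 1, 1]

Row-insert each entry into an empty tableau.

After inserting 1: P = [[1]].
After inserting 6: P = [[1, 6]].
After inserting 5: P = [[1, 5], [6]].
After inserting 2: P = [[1, 2], [5], [6]].
After inserting 7: P = [[1, 2, 7], [5], [6]].
After inserting 4: P = [[1, 2, 4], [5, 7], [6]].
After inserting 3: P = [[1, 2, 3], [4, 7], [5], [6]].

The final insertion tableau P = [[1, 2, 3], [4, 7], [5], [6]] has shape [3, 2, 1, 1].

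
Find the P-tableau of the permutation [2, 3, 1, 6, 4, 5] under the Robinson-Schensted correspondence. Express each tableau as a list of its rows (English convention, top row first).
Insert 2: appended to row 1. P = [[2]].
Insert 3: appended to row 1. P = [[2, 3]].
Insert 1: 1 bumps 2 from row 1; 2 starts row 2. P = [[1, 3], [2]].
Insert 6: appended to row 1. P = [[1, 3, 6], [2]].
Insert 4: 4 bumps 6 from row 1; 6 appends to row 2. P = [[1, 3, 4], [2, 6]].
Insert 5: appended to row 1. P = [[1, 3, 4, 5], [2, 6]].

So P = [[1, 3, 4, 5], [2, 6]].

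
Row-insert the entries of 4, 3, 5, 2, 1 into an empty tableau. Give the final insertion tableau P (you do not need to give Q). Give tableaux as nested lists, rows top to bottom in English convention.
P = [[1, 5], [2], [3], [4]]

After inserting 4: P = [[4]].
After inserting 3: P = [[3], [4]].
After inserting 5: P = [[3, 5], [4]].
After inserting 2: P = [[2, 5], [3], [4]].
After inserting 1: P = [[1, 5], [2], [3], [4]].

So P = [[1, 5], [2], [3], [4]].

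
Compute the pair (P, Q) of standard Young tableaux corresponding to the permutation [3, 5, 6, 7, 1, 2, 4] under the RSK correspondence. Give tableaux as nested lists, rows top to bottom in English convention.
Insert each entry of the permutation into P by Schensted row insertion, recording in Q the position of each new cell.

Insert 3: appended to row 1. P = [[3]].
Insert 5: appended to row 1. P = [[3, 5]].
Insert 6: appended to row 1. P = [[3, 5, 6]].
Insert 7: appended to row 1. P = [[3, 5, 6, 7]].
Insert 1: 1 bumps 3 from row 1; 3 starts row 2. P = [[1, 5, 6, 7], [3]].
Insert 2: 2 bumps 5 from row 1; 5 appends to row 2. P = [[1, 2, 6, 7], [3, 5]].
Insert 4: 4 bumps 6 from row 1; 6 appends to row 2. P = [[1, 2, 4, 7], [3, 5, 6]].

So P = [[1, 2, 4, 7], [3, 5, 6]], Q = [[1, 2, 3, 4], [5, 6, 7]].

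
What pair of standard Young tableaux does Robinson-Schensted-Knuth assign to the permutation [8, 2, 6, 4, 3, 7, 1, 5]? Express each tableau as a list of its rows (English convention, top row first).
P = [[1, 3, 5], [2, 7], [4], [6], [8]], Q = [[1, 3, 6], [2, 8], [4], [5], [7]]

Insert each entry of the permutation into P by Schensted row insertion, recording in Q the position of each new cell.

Insert 8: appended to row 1. P = [[8]].
Insert 2: 2 bumps 8 from row 1; 8 starts row 2. P = [[2], [8]].
Insert 6: appended to row 1. P = [[2, 6], [8]].
Insert 4: 4 bumps 6 from row 1; 6 bumps 8 from row 2; 8 starts row 3. P = [[2, 4], [6], [8]].
Insert 3: 3 bumps 4 from row 1; 4 bumps 6 from row 2; 6 bumps 8 from row 3; 8 starts row 4. P = [[2, 3], [4], [6], [8]].
Insert 7: appended to row 1. P = [[2, 3, 7], [4], [6], [8]].
Insert 1: 1 bumps 2 from row 1; 2 bumps 4 from row 2; 4 bumps 6 from row 3; 6 bumps 8 from row 4; 8 starts row 5. P = [[1, 3, 7], [2], [4], [6], [8]].
Insert 5: 5 bumps 7 from row 1; 7 appends to row 2. P = [[1, 3, 5], [2, 7], [4], [6], [8]].

So P = [[1, 3, 5], [2, 7], [4], [6], [8]], Q = [[1, 3, 6], [2, 8], [4], [5], [7]].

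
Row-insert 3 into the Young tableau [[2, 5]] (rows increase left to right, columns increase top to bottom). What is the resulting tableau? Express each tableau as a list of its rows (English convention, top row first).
In row 1, 3 replaces 5 (the leftmost entry greater than 3); 5 is bumped to row 2. 5 starts a new row 2. The new tableau is [[2, 3], [5]].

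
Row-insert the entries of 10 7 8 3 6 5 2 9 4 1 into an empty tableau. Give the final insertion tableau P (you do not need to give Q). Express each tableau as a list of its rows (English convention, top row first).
P = [[1, 4, 9], [2, 5], [3, 8], [6], [7], [10]]

After inserting 10: P = [[10]].
After inserting 7: P = [[7], [10]].
After inserting 8: P = [[7, 8], [10]].
After inserting 3: P = [[3, 8], [7], [10]].
After inserting 6: P = [[3, 6], [7, 8], [10]].
After inserting 5: P = [[3, 5], [6, 8], [7], [10]].
After inserting 2: P = [[2, 5], [3, 8], [6], [7], [10]].
After inserting 9: P = [[2, 5, 9], [3, 8], [6], [7], [10]].
After inserting 4: P = [[2, 4, 9], [3, 5], [6, 8], [7], [10]].
After inserting 1: P = [[1, 4, 9], [2, 5], [3, 8], [6], [7], [10]].

So P = [[1, 4, 9], [2, 5], [3, 8], [6], [7], [10]].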